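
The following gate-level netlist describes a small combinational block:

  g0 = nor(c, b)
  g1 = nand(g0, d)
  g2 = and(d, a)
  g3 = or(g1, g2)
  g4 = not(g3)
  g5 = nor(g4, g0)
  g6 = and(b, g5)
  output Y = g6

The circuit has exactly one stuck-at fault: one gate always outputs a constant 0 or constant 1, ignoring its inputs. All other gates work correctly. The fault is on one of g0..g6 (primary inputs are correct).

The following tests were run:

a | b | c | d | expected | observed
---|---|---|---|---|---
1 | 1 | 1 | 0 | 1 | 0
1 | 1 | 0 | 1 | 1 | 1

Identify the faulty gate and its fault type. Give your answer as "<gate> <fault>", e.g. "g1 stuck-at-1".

g1 stuck-at-0

Fault-free values for test 1 (a=1, b=1, c=1, d=0): g0=0, g1=1, g2=0, g3=1, g4=0, g5=1, g6=1, giving Y=1. Observed 0.
Test 1: faults giving observed 0 are {g0 stuck-at-1, g1 stuck-at-0, g3 stuck-at-0, g4 stuck-at-1, g5 stuck-at-0, g6 stuck-at-0}.
Test 2 (a=1, b=1, c=0, d=1): fault-free g0=0, g1=1, g2=1, g3=1, g4=0, g5=1, g6=1 → 1; observed 1. Eliminates g0 stuck-at-1, g3 stuck-at-0, g4 stuck-at-1, g5 stuck-at-0, g6 stuck-at-0.
Only g1 stuck-at-0 is consistent with every test.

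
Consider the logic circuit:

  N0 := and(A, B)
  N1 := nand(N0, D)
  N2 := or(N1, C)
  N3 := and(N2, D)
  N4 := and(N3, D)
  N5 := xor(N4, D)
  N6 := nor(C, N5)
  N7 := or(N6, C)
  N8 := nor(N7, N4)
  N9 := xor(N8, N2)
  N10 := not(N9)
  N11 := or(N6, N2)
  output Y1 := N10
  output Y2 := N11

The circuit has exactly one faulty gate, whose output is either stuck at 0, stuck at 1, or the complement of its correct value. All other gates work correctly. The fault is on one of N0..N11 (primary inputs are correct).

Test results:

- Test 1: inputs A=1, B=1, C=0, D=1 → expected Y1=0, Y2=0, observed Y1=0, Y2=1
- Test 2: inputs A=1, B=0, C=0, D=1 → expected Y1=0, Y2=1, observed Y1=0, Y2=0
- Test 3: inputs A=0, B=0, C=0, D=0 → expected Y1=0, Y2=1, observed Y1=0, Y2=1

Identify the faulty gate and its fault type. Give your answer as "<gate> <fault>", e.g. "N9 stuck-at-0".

Fault-free values for test 1 (A=1, B=1, C=0, D=1): N0=1, N1=0, N2=0, N3=0, N4=0, N5=1, N6=0, N7=0, N8=1, N9=1, N10=0, N11=0, giving Y1=0, Y2=0. Observed Y1=0, Y2=1.
Test 1: faults giving observed Y1=0, Y2=1 are {N0 stuck-at-0, N0 inverted output, N1 stuck-at-1, N1 inverted output, N2 stuck-at-1, N2 inverted output, N11 stuck-at-1, N11 inverted output}.
Test 2 (A=1, B=0, C=0, D=1): fault-free N0=0, N1=1, N2=1, N3=1, N4=1, N5=0, N6=1, N7=1, N8=0, N9=1, N10=0, N11=1 → Y1=0, Y2=1; observed Y1=0, Y2=0. Eliminates N0 stuck-at-0, N1 stuck-at-1, N2 stuck-at-1, N11 stuck-at-1.
Test 3 (A=0, B=0, C=0, D=0): fault-free N0=0, N1=1, N2=1, N3=0, N4=0, N5=0, N6=1, N7=1, N8=0, N9=1, N10=0, N11=1 → Y1=0, Y2=1; observed Y1=0, Y2=1. Eliminates N1 inverted output, N2 inverted output, N11 inverted output.
Only N0 inverted output is consistent with every test.

N0 inverted output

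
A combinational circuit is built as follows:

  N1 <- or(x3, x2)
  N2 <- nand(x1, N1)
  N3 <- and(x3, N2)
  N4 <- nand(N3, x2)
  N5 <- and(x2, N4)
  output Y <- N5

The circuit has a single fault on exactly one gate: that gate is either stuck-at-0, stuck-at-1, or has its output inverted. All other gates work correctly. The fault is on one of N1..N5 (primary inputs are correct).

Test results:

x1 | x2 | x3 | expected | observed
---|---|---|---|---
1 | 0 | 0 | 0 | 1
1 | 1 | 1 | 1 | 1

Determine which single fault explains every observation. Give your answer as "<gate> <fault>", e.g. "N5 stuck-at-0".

N5 stuck-at-1

Fault-free values for test 1 (x1=1, x2=0, x3=0): N1=0, N2=1, N3=0, N4=1, N5=0, giving Y=0. Observed 1.
Test 1: faults giving observed 1 are {N5 stuck-at-1, N5 inverted output}.
Test 2 (x1=1, x2=1, x3=1): fault-free N1=1, N2=0, N3=0, N4=1, N5=1 → 1; observed 1. Eliminates N5 inverted output.
Only N5 stuck-at-1 is consistent with every test.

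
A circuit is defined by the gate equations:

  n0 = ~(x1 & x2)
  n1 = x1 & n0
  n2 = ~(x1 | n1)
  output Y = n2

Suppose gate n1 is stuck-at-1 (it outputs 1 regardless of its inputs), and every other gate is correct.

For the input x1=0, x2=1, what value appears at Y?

Propagate with n1 forced: n0=1, n1=1 [stuck-at-1], n2=0.
So Y = 0. (Without the fault it would be 1.)

0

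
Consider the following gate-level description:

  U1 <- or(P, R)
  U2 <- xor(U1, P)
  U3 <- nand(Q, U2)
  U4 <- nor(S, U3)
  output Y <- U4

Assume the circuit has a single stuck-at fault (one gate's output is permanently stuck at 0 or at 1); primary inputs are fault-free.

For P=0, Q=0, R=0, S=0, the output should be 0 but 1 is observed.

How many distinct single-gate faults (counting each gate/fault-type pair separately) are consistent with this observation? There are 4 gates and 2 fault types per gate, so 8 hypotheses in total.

2

Fault-free: U1=0, U2=0, U3=1, U4=0 → 0. Observed 1.
  U1 stuck-at-0: output 0 ✗
  U1 stuck-at-1: output 0 ✗
  U2 stuck-at-0: output 0 ✗
  U2 stuck-at-1: output 0 ✗
  U3 stuck-at-0: output 1 ✓
  U3 stuck-at-1: output 0 ✗
  U4 stuck-at-0: output 0 ✗
  U4 stuck-at-1: output 1 ✓
Consistent faults: {U3 stuck-at-0, U4 stuck-at-1} — 2 in all.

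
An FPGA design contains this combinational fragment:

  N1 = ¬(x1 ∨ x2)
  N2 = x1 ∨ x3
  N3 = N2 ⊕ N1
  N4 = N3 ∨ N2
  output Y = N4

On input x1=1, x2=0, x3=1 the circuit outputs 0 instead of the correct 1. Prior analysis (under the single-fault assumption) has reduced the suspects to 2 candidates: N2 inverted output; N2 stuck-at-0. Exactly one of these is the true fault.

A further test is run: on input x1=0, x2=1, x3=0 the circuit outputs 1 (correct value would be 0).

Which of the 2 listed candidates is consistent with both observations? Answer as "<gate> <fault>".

Evaluate each candidate on input x1=0, x2=1, x3=0:
  N2 inverted output: N1=0, N2=1 [inverted output], N3=1, N4=1 → 1 — matches
  N2 stuck-at-0: N1=0, N2=0 [stuck-at-0], N3=0, N4=0 → 0 — eliminated
Only N2 inverted output reproduces the observed 1.

N2 inverted output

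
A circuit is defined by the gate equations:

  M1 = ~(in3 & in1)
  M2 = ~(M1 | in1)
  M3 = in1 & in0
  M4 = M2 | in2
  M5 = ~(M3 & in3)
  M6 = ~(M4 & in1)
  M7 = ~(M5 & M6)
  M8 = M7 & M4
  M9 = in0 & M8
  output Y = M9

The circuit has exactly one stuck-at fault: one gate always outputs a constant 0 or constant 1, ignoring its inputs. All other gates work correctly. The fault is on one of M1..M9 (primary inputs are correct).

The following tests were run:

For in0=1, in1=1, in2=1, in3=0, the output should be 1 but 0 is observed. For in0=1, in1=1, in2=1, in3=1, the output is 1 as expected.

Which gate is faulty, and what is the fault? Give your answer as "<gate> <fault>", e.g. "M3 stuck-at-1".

M6 stuck-at-1

Fault-free values for test 1 (in0=1, in1=1, in2=1, in3=0): M1=1, M2=0, M3=1, M4=1, M5=1, M6=0, M7=1, M8=1, M9=1, giving Y=1. Observed 0.
Test 1: faults giving observed 0 are {M4 stuck-at-0, M6 stuck-at-1, M7 stuck-at-0, M8 stuck-at-0, M9 stuck-at-0}.
Test 2 (in0=1, in1=1, in2=1, in3=1): fault-free M1=0, M2=0, M3=1, M4=1, M5=0, M6=0, M7=1, M8=1, M9=1 → 1; observed 1. Eliminates M4 stuck-at-0, M7 stuck-at-0, M8 stuck-at-0, M9 stuck-at-0.
Only M6 stuck-at-1 is consistent with every test.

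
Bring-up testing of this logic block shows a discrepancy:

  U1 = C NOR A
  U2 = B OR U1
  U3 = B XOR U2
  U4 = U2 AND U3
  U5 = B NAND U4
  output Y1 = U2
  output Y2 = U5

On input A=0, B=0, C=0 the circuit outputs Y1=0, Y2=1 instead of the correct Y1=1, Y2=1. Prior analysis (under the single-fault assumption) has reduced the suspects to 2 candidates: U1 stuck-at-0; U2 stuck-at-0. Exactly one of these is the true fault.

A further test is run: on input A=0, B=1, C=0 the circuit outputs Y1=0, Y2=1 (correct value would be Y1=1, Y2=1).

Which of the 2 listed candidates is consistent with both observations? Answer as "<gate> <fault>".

Evaluate each candidate on input A=0, B=1, C=0:
  U1 stuck-at-0: U1=0 [stuck-at-0], U2=1, U3=0, U4=0, U5=1 → Y1=1, Y2=1 — eliminated
  U2 stuck-at-0: U1=1, U2=0 [stuck-at-0], U3=1, U4=0, U5=1 → Y1=0, Y2=1 — matches
Only U2 stuck-at-0 reproduces the observed Y1=0, Y2=1.

U2 stuck-at-0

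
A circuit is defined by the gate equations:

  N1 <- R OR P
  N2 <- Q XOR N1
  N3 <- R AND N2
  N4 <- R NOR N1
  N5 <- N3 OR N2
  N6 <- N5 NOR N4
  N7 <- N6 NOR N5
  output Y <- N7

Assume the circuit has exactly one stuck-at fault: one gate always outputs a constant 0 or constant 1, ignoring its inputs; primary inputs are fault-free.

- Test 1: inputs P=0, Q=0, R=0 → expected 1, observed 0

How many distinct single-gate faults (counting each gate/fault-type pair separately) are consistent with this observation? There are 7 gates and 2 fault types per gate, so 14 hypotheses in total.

7

Fault-free: N1=0, N2=0, N3=0, N4=1, N5=0, N6=0, N7=1 → 1. Observed 0.
  N1 stuck-at-0: output 1 ✗
  N1 stuck-at-1: output 0 ✓
  N2 stuck-at-0: output 1 ✗
  N2 stuck-at-1: output 0 ✓
  N3 stuck-at-0: output 1 ✗
  N3 stuck-at-1: output 0 ✓
  N4 stuck-at-0: output 0 ✓
  N4 stuck-at-1: output 1 ✗
  N5 stuck-at-0: output 1 ✗
  N5 stuck-at-1: output 0 ✓
  N6 stuck-at-0: output 1 ✗
  N6 stuck-at-1: output 0 ✓
  N7 stuck-at-0: output 0 ✓
  N7 stuck-at-1: output 1 ✗
Consistent faults: {N1 stuck-at-1, N2 stuck-at-1, N3 stuck-at-1, N4 stuck-at-0, N5 stuck-at-1, N6 stuck-at-1, N7 stuck-at-0} — 7 in all.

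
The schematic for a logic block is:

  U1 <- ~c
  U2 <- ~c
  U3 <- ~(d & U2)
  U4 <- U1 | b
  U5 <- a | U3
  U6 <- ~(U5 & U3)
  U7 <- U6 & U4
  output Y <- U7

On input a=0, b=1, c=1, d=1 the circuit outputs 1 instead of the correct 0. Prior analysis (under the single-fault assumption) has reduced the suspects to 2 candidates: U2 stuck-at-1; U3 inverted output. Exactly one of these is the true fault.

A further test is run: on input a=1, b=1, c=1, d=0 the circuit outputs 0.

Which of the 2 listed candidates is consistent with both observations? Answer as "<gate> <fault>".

U2 stuck-at-1

Evaluate each candidate on input a=1, b=1, c=1, d=0:
  U2 stuck-at-1: U1=0, U2=1 [stuck-at-1], U3=1, U4=1, U5=1, U6=0, U7=0 → 0 — matches
  U3 inverted output: U1=0, U2=0, U3=0 [inverted output], U4=1, U5=1, U6=1, U7=1 → 1 — eliminated
Only U2 stuck-at-1 reproduces the observed 0.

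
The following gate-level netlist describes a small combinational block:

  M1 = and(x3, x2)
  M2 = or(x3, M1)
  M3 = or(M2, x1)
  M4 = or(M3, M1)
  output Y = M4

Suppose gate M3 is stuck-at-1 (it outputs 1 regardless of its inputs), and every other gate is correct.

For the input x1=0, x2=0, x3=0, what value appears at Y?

1

Propagate with M3 forced: M1=0, M2=0, M3=1 [stuck-at-1], M4=1.
So Y = 1. (Without the fault it would be 0.)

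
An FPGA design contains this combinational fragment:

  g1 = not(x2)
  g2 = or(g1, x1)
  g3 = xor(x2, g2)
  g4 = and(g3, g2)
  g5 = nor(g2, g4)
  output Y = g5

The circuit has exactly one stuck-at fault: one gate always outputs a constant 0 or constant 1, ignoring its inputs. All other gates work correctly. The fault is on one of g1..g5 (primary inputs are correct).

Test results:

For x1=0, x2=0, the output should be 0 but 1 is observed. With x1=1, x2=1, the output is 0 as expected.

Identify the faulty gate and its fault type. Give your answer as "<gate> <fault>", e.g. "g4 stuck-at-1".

g1 stuck-at-0

Fault-free values for test 1 (x1=0, x2=0): g1=1, g2=1, g3=1, g4=1, g5=0, giving Y=0. Observed 1.
Test 1: faults giving observed 1 are {g1 stuck-at-0, g2 stuck-at-0, g5 stuck-at-1}.
Test 2 (x1=1, x2=1): fault-free g1=0, g2=1, g3=0, g4=0, g5=0 → 0; observed 0. Eliminates g2 stuck-at-0, g5 stuck-at-1.
Only g1 stuck-at-0 is consistent with every test.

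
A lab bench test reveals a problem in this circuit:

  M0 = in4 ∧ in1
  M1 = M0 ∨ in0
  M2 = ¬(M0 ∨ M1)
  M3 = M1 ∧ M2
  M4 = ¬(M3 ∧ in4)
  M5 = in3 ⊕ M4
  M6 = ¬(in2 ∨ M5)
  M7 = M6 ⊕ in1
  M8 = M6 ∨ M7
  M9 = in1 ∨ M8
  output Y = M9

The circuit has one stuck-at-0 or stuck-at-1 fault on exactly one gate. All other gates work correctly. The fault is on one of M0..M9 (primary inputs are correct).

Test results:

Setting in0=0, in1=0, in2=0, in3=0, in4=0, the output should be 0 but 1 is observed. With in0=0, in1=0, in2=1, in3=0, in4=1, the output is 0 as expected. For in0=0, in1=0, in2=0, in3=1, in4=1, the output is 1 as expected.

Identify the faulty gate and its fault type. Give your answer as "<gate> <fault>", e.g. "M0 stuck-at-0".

M5 stuck-at-0

Fault-free values for test 1 (in0=0, in1=0, in2=0, in3=0, in4=0): M0=0, M1=0, M2=1, M3=0, M4=1, M5=1, M6=0, M7=0, M8=0, M9=0, giving Y=0. Observed 1.
Test 1: faults giving observed 1 are {M4 stuck-at-0, M5 stuck-at-0, M6 stuck-at-1, M7 stuck-at-1, M8 stuck-at-1, M9 stuck-at-1}.
Test 2 (in0=0, in1=0, in2=1, in3=0, in4=1): fault-free M0=0, M1=0, M2=1, M3=0, M4=1, M5=1, M6=0, M7=0, M8=0, M9=0 → 0; observed 0. Eliminates M6 stuck-at-1, M7 stuck-at-1, M8 stuck-at-1, M9 stuck-at-1.
Test 3 (in0=0, in1=0, in2=0, in3=1, in4=1): fault-free M0=0, M1=0, M2=1, M3=0, M4=1, M5=0, M6=1, M7=1, M8=1, M9=1 → 1; observed 1. Eliminates M4 stuck-at-0.
Only M5 stuck-at-0 is consistent with every test.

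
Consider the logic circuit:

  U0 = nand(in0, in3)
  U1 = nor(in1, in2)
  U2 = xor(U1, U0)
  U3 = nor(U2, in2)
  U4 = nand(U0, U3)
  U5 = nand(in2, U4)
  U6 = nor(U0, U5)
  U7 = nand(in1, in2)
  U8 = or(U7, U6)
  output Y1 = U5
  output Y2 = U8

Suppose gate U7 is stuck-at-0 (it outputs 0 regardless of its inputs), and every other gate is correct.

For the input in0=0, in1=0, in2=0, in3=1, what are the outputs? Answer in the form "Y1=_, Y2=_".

Y1=1, Y2=0

Propagate with U7 forced: U0=1, U1=1, U2=0, U3=1, U4=0, U5=1, U6=0, U7=0 [stuck-at-0], U8=0.
So the outputs are Y1=1, Y2=0. (Without the fault they would be Y1=1, Y2=1.)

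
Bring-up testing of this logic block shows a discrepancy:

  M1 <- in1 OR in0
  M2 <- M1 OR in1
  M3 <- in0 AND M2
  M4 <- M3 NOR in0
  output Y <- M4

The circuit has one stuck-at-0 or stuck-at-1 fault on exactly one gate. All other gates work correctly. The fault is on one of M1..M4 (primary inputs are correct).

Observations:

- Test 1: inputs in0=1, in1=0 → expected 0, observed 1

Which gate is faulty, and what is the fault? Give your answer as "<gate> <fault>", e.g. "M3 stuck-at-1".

Fault-free values for test 1 (in0=1, in1=0): M1=1, M2=1, M3=1, M4=0, giving Y=0. Observed 1.
Test 1: faults giving observed 1 are {M4 stuck-at-1}.
Only M4 stuck-at-1 is consistent with every test.

M4 stuck-at-1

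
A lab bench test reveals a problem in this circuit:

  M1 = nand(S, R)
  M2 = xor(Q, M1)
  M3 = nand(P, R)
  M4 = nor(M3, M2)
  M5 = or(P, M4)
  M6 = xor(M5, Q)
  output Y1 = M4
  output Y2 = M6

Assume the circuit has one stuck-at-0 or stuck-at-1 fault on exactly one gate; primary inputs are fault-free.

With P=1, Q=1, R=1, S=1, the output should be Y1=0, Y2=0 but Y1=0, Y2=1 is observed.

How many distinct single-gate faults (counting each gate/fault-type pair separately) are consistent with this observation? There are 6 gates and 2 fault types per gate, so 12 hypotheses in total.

2

Fault-free: M1=0, M2=1, M3=0, M4=0, M5=1, M6=0 → Y1=0, Y2=0. Observed Y1=0, Y2=1.
  M1 stuck-at-0: output Y1=0, Y2=0 ✗
  M1 stuck-at-1: output Y1=1, Y2=0 ✗
  M2 stuck-at-0: output Y1=1, Y2=0 ✗
  M2 stuck-at-1: output Y1=0, Y2=0 ✗
  M3 stuck-at-0: output Y1=0, Y2=0 ✗
  M3 stuck-at-1: output Y1=0, Y2=0 ✗
  M4 stuck-at-0: output Y1=0, Y2=0 ✗
  M4 stuck-at-1: output Y1=1, Y2=0 ✗
  M5 stuck-at-0: output Y1=0, Y2=1 ✓
  M5 stuck-at-1: output Y1=0, Y2=0 ✗
  M6 stuck-at-0: output Y1=0, Y2=0 ✗
  M6 stuck-at-1: output Y1=0, Y2=1 ✓
Consistent faults: {M5 stuck-at-0, M6 stuck-at-1} — 2 in all.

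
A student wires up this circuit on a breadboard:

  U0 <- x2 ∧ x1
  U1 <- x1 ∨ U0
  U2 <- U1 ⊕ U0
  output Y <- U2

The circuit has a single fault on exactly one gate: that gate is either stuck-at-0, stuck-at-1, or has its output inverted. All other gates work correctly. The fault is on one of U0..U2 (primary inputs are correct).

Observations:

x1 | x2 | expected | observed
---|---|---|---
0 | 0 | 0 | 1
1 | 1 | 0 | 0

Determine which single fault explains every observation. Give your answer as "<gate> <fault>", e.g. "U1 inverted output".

Fault-free values for test 1 (x1=0, x2=0): U0=0, U1=0, U2=0, giving Y=0. Observed 1.
Test 1: faults giving observed 1 are {U1 stuck-at-1, U1 inverted output, U2 stuck-at-1, U2 inverted output}.
Test 2 (x1=1, x2=1): fault-free U0=1, U1=1, U2=0 → 0; observed 0. Eliminates U1 inverted output, U2 stuck-at-1, U2 inverted output.
Only U1 stuck-at-1 is consistent with every test.

U1 stuck-at-1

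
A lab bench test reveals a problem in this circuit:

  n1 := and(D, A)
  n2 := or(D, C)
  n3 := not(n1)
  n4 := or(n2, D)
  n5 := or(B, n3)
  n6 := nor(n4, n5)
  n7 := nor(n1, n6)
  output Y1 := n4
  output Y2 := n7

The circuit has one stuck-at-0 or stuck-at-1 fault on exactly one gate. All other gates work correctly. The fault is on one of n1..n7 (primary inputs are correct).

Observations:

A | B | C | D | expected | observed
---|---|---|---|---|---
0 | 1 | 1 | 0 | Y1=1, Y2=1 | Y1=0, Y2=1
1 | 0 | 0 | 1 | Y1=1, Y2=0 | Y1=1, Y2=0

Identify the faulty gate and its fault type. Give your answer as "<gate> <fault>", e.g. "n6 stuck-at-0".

Fault-free values for test 1 (A=0, B=1, C=1, D=0): n1=0, n2=1, n3=1, n4=1, n5=1, n6=0, n7=1, giving Y1=1, Y2=1. Observed Y1=0, Y2=1.
Test 1: faults giving observed Y1=0, Y2=1 are {n2 stuck-at-0, n4 stuck-at-0}.
Test 2 (A=1, B=0, C=0, D=1): fault-free n1=1, n2=1, n3=0, n4=1, n5=0, n6=0, n7=0 → Y1=1, Y2=0; observed Y1=1, Y2=0. Eliminates n4 stuck-at-0.
Only n2 stuck-at-0 is consistent with every test.

n2 stuck-at-0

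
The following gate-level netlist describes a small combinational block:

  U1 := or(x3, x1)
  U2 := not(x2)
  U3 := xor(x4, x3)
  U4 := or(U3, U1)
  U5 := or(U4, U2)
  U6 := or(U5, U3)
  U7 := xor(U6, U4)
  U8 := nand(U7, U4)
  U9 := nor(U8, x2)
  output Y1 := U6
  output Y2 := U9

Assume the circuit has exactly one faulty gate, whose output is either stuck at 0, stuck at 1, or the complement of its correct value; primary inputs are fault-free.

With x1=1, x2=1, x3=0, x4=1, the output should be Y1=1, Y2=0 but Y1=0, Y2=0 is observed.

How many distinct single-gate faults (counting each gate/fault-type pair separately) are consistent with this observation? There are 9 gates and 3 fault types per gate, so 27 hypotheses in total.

Fault-free: U1=1, U2=0, U3=1, U4=1, U5=1, U6=1, U7=0, U8=1, U9=0 → Y1=1, Y2=0. Observed Y1=0, Y2=0.
  U1: none of the 3 fault types match ✗
  U2: none of the 3 fault types match ✗
  U3: none of the 3 fault types match ✗
  U4: none of the 3 fault types match ✗
  U5: none of the 3 fault types match ✗
  U6: stuck-at-0, inverted output ✓; others ✗
  U7: none of the 3 fault types match ✗
  U8: none of the 3 fault types match ✗
  U9: none of the 3 fault types match ✗
Consistent faults: {U6 stuck-at-0, U6 inverted output} — 2 in all.

2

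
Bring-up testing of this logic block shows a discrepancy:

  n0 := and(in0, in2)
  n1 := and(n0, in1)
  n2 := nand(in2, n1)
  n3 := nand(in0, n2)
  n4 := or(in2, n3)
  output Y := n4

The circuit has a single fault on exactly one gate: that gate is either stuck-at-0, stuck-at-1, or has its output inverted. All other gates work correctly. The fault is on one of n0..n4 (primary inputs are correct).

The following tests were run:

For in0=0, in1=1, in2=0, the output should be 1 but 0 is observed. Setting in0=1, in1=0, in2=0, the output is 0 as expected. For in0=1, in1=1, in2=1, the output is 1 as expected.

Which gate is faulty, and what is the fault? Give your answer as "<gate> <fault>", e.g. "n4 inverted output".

Fault-free values for test 1 (in0=0, in1=1, in2=0): n0=0, n1=0, n2=1, n3=1, n4=1, giving Y=1. Observed 0.
Test 1: faults giving observed 0 are {n3 stuck-at-0, n3 inverted output, n4 stuck-at-0, n4 inverted output}.
Test 2 (in0=1, in1=0, in2=0): fault-free n0=0, n1=0, n2=1, n3=0, n4=0 → 0; observed 0. Eliminates n3 inverted output, n4 inverted output.
Test 3 (in0=1, in1=1, in2=1): fault-free n0=1, n1=1, n2=0, n3=1, n4=1 → 1; observed 1. Eliminates n4 stuck-at-0.
Only n3 stuck-at-0 is consistent with every test.

n3 stuck-at-0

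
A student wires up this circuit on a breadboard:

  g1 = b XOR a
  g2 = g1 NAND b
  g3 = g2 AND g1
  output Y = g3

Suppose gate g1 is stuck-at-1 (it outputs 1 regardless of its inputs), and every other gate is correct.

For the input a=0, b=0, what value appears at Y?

Propagate with g1 forced: g1=1 [stuck-at-1], g2=1, g3=1.
So Y = 1. (Without the fault it would be 0.)

1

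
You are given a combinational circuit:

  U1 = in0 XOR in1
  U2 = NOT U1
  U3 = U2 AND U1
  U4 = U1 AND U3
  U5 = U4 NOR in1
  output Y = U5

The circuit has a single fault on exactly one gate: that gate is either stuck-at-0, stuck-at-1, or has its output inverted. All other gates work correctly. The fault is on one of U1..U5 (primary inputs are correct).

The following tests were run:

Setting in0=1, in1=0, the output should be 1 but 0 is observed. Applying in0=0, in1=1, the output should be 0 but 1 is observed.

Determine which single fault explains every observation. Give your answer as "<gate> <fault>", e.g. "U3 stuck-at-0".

U5 inverted output

Fault-free values for test 1 (in0=1, in1=0): U1=1, U2=0, U3=0, U4=0, U5=1, giving Y=1. Observed 0.
Test 1: faults giving observed 0 are {U2 stuck-at-1, U2 inverted output, U3 stuck-at-1, U3 inverted output, U4 stuck-at-1, U4 inverted output, U5 stuck-at-0, U5 inverted output}.
Test 2 (in0=0, in1=1): fault-free U1=1, U2=0, U3=0, U4=0, U5=0 → 0; observed 1. Eliminates U2 stuck-at-1, U2 inverted output, U3 stuck-at-1, U3 inverted output, U4 stuck-at-1, U4 inverted output, U5 stuck-at-0.
Only U5 inverted output is consistent with every test.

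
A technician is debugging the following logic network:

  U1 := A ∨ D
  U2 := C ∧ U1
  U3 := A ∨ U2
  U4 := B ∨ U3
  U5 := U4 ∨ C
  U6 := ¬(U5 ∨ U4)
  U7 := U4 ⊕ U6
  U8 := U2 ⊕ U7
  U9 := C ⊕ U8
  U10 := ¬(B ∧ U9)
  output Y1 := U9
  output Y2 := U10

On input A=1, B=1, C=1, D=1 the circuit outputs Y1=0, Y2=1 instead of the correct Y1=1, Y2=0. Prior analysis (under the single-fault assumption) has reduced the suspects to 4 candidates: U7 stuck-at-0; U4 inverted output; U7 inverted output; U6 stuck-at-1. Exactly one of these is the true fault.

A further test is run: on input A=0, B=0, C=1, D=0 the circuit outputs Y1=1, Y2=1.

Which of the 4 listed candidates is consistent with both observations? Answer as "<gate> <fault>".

Evaluate each candidate on input A=0, B=0, C=1, D=0:
  U7 stuck-at-0: U1=0, U2=0, U3=0, U4=0, U5=1, U6=0, U7=0 [stuck-at-0], U8=0, U9=1, U10=1 → Y1=1, Y2=1 — matches
  U4 inverted output: U1=0, U2=0, U3=0, U4=1 [inverted output], U5=1, U6=0, U7=1, U8=1, U9=0, U10=1 → Y1=0, Y2=1 — eliminated
  U7 inverted output: U1=0, U2=0, U3=0, U4=0, U5=1, U6=0, U7=1 [inverted output], U8=1, U9=0, U10=1 → Y1=0, Y2=1 — eliminated
  U6 stuck-at-1: U1=0, U2=0, U3=0, U4=0, U5=1, U6=1 [stuck-at-1], U7=1, U8=1, U9=0, U10=1 → Y1=0, Y2=1 — eliminated
Only U7 stuck-at-0 reproduces the observed Y1=1, Y2=1.

U7 stuck-at-0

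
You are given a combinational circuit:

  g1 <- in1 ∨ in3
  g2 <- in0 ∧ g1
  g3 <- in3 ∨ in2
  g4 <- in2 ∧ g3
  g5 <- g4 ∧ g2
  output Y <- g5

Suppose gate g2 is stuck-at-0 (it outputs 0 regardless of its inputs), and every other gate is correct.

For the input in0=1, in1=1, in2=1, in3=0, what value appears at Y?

Propagate with g2 forced: g1=1, g2=0 [stuck-at-0], g3=1, g4=1, g5=0.
So Y = 0. (Without the fault it would be 1.)

0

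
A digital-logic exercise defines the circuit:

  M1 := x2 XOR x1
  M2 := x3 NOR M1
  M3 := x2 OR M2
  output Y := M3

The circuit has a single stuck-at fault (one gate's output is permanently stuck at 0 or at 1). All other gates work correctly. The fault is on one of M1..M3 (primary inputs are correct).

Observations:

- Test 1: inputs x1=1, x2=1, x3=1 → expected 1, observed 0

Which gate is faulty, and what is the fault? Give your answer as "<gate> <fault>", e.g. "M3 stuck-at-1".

M3 stuck-at-0

Fault-free values for test 1 (x1=1, x2=1, x3=1): M1=0, M2=0, M3=1, giving Y=1. Observed 0.
Test 1: faults giving observed 0 are {M3 stuck-at-0}.
Only M3 stuck-at-0 is consistent with every test.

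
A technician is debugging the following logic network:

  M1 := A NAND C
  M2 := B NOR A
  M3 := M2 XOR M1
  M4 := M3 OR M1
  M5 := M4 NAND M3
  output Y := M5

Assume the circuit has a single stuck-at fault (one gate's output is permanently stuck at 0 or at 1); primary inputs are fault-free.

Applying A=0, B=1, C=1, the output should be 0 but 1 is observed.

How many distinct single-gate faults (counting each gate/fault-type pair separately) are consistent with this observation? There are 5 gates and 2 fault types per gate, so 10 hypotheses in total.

5

Fault-free: M1=1, M2=0, M3=1, M4=1, M5=0 → 0. Observed 1.
  M1 stuck-at-0: output 1 ✓
  M1 stuck-at-1: output 0 ✗
  M2 stuck-at-0: output 0 ✗
  M2 stuck-at-1: output 1 ✓
  M3 stuck-at-0: output 1 ✓
  M3 stuck-at-1: output 0 ✗
  M4 stuck-at-0: output 1 ✓
  M4 stuck-at-1: output 0 ✗
  M5 stuck-at-0: output 0 ✗
  M5 stuck-at-1: output 1 ✓
Consistent faults: {M1 stuck-at-0, M2 stuck-at-1, M3 stuck-at-0, M4 stuck-at-0, M5 stuck-at-1} — 5 in all.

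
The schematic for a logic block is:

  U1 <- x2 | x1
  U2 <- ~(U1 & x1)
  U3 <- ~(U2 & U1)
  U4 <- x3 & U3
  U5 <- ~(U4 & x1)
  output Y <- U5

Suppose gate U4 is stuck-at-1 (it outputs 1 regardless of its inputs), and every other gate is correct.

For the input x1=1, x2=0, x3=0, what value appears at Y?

0

Propagate with U4 forced: U1=1, U2=0, U3=1, U4=1 [stuck-at-1], U5=0.
So Y = 0. (Without the fault it would be 1.)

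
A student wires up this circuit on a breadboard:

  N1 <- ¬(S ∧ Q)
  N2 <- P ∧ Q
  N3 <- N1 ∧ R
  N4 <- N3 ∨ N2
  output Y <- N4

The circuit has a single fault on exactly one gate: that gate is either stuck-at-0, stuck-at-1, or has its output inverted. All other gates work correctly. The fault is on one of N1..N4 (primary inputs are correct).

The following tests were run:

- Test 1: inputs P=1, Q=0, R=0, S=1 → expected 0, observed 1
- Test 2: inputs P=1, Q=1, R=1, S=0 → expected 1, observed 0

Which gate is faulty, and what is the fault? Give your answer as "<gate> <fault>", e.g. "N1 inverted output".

Fault-free values for test 1 (P=1, Q=0, R=0, S=1): N1=1, N2=0, N3=0, N4=0, giving Y=0. Observed 1.
Test 1: faults giving observed 1 are {N2 stuck-at-1, N2 inverted output, N3 stuck-at-1, N3 inverted output, N4 stuck-at-1, N4 inverted output}.
Test 2 (P=1, Q=1, R=1, S=0): fault-free N1=1, N2=1, N3=1, N4=1 → 1; observed 0. Eliminates N2 stuck-at-1, N2 inverted output, N3 stuck-at-1, N3 inverted output, N4 stuck-at-1.
Only N4 inverted output is consistent with every test.

N4 inverted output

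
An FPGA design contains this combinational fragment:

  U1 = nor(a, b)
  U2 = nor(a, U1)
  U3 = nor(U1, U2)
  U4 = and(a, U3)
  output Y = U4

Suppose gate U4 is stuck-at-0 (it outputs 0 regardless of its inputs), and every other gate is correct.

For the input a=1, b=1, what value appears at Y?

Propagate with U4 forced: U1=0, U2=0, U3=1, U4=0 [stuck-at-0].
So Y = 0. (Without the fault it would be 1.)

0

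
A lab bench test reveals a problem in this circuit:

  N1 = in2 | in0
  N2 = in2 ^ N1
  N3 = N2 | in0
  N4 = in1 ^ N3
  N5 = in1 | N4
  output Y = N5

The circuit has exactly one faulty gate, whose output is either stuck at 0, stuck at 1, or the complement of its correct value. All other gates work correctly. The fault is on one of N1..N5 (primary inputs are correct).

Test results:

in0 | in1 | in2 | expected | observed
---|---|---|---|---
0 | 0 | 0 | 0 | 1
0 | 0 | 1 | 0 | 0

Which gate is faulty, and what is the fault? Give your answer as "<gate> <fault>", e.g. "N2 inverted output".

Fault-free values for test 1 (in0=0, in1=0, in2=0): N1=0, N2=0, N3=0, N4=0, N5=0, giving Y=0. Observed 1.
Test 1: faults giving observed 1 are {N1 stuck-at-1, N1 inverted output, N2 stuck-at-1, N2 inverted output, N3 stuck-at-1, N3 inverted output, N4 stuck-at-1, N4 inverted output, N5 stuck-at-1, N5 inverted output}.
Test 2 (in0=0, in1=0, in2=1): fault-free N1=1, N2=0, N3=0, N4=0, N5=0 → 0; observed 0. Eliminates N1 inverted output, N2 stuck-at-1, N2 inverted output, N3 stuck-at-1, N3 inverted output, N4 stuck-at-1, N4 inverted output, N5 stuck-at-1, N5 inverted output.
Only N1 stuck-at-1 is consistent with every test.

N1 stuck-at-1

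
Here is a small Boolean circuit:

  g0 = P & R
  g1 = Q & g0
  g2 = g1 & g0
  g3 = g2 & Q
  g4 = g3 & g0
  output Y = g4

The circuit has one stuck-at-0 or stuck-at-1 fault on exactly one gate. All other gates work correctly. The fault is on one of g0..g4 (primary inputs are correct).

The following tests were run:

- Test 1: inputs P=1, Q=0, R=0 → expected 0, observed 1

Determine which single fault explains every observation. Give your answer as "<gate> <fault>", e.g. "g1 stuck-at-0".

Fault-free values for test 1 (P=1, Q=0, R=0): g0=0, g1=0, g2=0, g3=0, g4=0, giving Y=0. Observed 1.
Test 1: faults giving observed 1 are {g4 stuck-at-1}.
Only g4 stuck-at-1 is consistent with every test.

g4 stuck-at-1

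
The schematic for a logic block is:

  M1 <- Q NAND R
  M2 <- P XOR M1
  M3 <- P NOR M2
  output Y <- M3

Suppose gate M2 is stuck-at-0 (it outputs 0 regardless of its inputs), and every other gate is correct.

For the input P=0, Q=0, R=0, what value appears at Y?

1

Propagate with M2 forced: M1=1, M2=0 [stuck-at-0], M3=1.
So Y = 1. (Without the fault it would be 0.)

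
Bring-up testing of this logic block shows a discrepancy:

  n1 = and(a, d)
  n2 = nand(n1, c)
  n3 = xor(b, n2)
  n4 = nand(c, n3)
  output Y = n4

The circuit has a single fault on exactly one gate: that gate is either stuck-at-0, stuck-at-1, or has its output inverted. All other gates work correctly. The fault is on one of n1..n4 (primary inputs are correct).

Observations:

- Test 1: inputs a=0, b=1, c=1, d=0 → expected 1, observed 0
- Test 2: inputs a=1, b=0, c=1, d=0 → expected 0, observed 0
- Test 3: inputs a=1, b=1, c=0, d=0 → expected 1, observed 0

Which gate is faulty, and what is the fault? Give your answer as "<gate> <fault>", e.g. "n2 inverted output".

n4 stuck-at-0

Fault-free values for test 1 (a=0, b=1, c=1, d=0): n1=0, n2=1, n3=0, n4=1, giving Y=1. Observed 0.
Test 1: faults giving observed 0 are {n1 stuck-at-1, n1 inverted output, n2 stuck-at-0, n2 inverted output, n3 stuck-at-1, n3 inverted output, n4 stuck-at-0, n4 inverted output}.
Test 2 (a=1, b=0, c=1, d=0): fault-free n1=0, n2=1, n3=1, n4=0 → 0; observed 0. Eliminates n1 stuck-at-1, n1 inverted output, n2 stuck-at-0, n2 inverted output, n3 inverted output, n4 inverted output.
Test 3 (a=1, b=1, c=0, d=0): fault-free n1=0, n2=1, n3=0, n4=1 → 1; observed 0. Eliminates n3 stuck-at-1.
Only n4 stuck-at-0 is consistent with every test.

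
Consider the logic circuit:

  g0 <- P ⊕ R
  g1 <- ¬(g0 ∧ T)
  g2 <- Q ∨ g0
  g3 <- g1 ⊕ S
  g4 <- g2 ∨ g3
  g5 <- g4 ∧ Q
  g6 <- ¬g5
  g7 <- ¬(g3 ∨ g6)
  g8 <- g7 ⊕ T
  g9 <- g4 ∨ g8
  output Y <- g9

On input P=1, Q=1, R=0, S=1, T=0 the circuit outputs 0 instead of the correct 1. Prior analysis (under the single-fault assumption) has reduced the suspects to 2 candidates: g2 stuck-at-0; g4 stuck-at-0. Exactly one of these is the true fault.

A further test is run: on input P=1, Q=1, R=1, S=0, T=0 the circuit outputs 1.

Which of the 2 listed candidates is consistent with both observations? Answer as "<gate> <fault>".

Evaluate each candidate on input P=1, Q=1, R=1, S=0, T=0:
  g2 stuck-at-0: g0=0, g1=1, g2=0 [stuck-at-0], g3=1, g4=1, g5=1, g6=0, g7=0, g8=0, g9=1 → 1 — matches
  g4 stuck-at-0: g0=0, g1=1, g2=1, g3=1, g4=0 [stuck-at-0], g5=0, g6=1, g7=0, g8=0, g9=0 → 0 — eliminated
Only g2 stuck-at-0 reproduces the observed 1.

g2 stuck-at-0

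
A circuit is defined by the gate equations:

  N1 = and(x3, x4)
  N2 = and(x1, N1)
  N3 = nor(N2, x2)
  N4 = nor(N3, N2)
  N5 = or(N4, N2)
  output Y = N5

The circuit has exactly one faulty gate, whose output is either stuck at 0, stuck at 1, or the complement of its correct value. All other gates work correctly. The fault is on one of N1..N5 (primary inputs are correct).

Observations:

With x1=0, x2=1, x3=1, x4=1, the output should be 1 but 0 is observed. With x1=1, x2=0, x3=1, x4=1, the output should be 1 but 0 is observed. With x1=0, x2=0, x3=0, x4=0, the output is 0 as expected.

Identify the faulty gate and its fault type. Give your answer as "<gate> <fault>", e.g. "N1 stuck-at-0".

N5 stuck-at-0

Fault-free values for test 1 (x1=0, x2=1, x3=1, x4=1): N1=1, N2=0, N3=0, N4=1, N5=1, giving Y=1. Observed 0.
Test 1: faults giving observed 0 are {N3 stuck-at-1, N3 inverted output, N4 stuck-at-0, N4 inverted output, N5 stuck-at-0, N5 inverted output}.
Test 2 (x1=1, x2=0, x3=1, x4=1): fault-free N1=1, N2=1, N3=0, N4=0, N5=1 → 1; observed 0. Eliminates N3 stuck-at-1, N3 inverted output, N4 stuck-at-0, N4 inverted output.
Test 3 (x1=0, x2=0, x3=0, x4=0): fault-free N1=0, N2=0, N3=1, N4=0, N5=0 → 0; observed 0. Eliminates N5 inverted output.
Only N5 stuck-at-0 is consistent with every test.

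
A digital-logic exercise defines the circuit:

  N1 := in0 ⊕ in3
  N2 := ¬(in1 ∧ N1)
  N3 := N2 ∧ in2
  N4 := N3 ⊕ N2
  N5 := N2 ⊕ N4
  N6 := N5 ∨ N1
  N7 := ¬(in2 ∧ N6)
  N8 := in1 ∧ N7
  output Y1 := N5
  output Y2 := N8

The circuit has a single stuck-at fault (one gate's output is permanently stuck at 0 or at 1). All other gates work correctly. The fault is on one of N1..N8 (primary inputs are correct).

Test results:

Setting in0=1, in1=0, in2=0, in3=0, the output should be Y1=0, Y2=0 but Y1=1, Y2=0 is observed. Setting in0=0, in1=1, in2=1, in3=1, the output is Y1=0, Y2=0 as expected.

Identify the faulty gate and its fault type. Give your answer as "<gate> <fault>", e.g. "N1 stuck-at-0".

N4 stuck-at-0

Fault-free values for test 1 (in0=1, in1=0, in2=0, in3=0): N1=1, N2=1, N3=0, N4=1, N5=0, N6=1, N7=1, N8=0, giving Y1=0, Y2=0. Observed Y1=1, Y2=0.
Test 1: faults giving observed Y1=1, Y2=0 are {N3 stuck-at-1, N4 stuck-at-0, N5 stuck-at-1}.
Test 2 (in0=0, in1=1, in2=1, in3=1): fault-free N1=1, N2=0, N3=0, N4=0, N5=0, N6=1, N7=0, N8=0 → Y1=0, Y2=0; observed Y1=0, Y2=0. Eliminates N3 stuck-at-1, N5 stuck-at-1.
Only N4 stuck-at-0 is consistent with every test.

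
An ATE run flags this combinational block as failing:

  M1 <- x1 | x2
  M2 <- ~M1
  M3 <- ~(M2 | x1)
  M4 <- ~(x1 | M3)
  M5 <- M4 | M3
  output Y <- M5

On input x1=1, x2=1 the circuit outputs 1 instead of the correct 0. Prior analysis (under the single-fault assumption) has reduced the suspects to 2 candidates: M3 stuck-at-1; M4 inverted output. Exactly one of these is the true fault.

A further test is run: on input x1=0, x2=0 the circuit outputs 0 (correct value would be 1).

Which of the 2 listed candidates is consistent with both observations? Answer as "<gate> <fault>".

Evaluate each candidate on input x1=0, x2=0:
  M3 stuck-at-1: M1=0, M2=1, M3=1 [stuck-at-1], M4=0, M5=1 → 1 — eliminated
  M4 inverted output: M1=0, M2=1, M3=0, M4=0 [inverted output], M5=0 → 0 — matches
Only M4 inverted output reproduces the observed 0.

M4 inverted output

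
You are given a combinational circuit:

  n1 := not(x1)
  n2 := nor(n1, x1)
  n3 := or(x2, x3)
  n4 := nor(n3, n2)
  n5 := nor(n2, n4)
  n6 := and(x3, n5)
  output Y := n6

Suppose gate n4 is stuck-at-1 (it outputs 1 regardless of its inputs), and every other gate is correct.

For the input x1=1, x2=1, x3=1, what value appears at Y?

Propagate with n4 forced: n1=0, n2=0, n3=1, n4=1 [stuck-at-1], n5=0, n6=0.
So Y = 0. (Without the fault it would be 1.)

0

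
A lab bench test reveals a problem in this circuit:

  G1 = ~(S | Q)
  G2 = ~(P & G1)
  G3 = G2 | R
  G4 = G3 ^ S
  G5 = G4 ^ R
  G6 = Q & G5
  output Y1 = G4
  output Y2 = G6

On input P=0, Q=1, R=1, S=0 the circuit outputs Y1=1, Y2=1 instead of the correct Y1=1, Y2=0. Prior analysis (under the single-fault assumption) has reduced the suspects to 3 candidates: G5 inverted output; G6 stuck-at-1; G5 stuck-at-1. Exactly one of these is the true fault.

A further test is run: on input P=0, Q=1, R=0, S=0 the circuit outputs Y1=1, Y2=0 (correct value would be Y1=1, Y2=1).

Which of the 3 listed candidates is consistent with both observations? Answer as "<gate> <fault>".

G5 inverted output

Evaluate each candidate on input P=0, Q=1, R=0, S=0:
  G5 inverted output: G1=0, G2=1, G3=1, G4=1, G5=0 [inverted output], G6=0 → Y1=1, Y2=0 — matches
  G6 stuck-at-1: G1=0, G2=1, G3=1, G4=1, G5=1, G6=1 [stuck-at-1] → Y1=1, Y2=1 — eliminated
  G5 stuck-at-1: G1=0, G2=1, G3=1, G4=1, G5=1 [stuck-at-1], G6=1 → Y1=1, Y2=1 — eliminated
Only G5 inverted output reproduces the observed Y1=1, Y2=0.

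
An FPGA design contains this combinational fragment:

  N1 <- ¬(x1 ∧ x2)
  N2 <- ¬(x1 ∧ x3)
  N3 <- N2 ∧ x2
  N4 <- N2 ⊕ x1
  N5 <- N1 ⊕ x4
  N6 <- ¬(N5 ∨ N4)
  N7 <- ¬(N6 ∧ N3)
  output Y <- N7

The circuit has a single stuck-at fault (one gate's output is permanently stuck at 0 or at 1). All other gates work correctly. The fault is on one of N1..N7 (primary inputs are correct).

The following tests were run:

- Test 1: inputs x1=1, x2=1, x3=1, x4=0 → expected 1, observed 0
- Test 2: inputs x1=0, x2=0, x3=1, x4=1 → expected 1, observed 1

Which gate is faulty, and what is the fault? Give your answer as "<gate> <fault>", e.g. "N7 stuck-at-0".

N2 stuck-at-1

Fault-free values for test 1 (x1=1, x2=1, x3=1, x4=0): N1=0, N2=0, N3=0, N4=1, N5=0, N6=0, N7=1, giving Y=1. Observed 0.
Test 1: faults giving observed 0 are {N2 stuck-at-1, N7 stuck-at-0}.
Test 2 (x1=0, x2=0, x3=1, x4=1): fault-free N1=1, N2=1, N3=0, N4=1, N5=0, N6=0, N7=1 → 1; observed 1. Eliminates N7 stuck-at-0.
Only N2 stuck-at-1 is consistent with every test.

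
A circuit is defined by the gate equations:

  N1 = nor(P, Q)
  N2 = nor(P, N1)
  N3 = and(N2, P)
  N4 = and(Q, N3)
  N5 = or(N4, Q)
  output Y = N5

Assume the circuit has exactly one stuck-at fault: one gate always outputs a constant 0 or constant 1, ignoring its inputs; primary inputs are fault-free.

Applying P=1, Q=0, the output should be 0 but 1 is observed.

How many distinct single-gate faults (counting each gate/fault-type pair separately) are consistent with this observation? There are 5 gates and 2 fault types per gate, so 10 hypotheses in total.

Fault-free: N1=0, N2=0, N3=0, N4=0, N5=0 → 0. Observed 1.
  N1 stuck-at-0: output 0 ✗
  N1 stuck-at-1: output 0 ✗
  N2 stuck-at-0: output 0 ✗
  N2 stuck-at-1: output 0 ✗
  N3 stuck-at-0: output 0 ✗
  N3 stuck-at-1: output 0 ✗
  N4 stuck-at-0: output 0 ✗
  N4 stuck-at-1: output 1 ✓
  N5 stuck-at-0: output 0 ✗
  N5 stuck-at-1: output 1 ✓
Consistent faults: {N4 stuck-at-1, N5 stuck-at-1} — 2 in all.

2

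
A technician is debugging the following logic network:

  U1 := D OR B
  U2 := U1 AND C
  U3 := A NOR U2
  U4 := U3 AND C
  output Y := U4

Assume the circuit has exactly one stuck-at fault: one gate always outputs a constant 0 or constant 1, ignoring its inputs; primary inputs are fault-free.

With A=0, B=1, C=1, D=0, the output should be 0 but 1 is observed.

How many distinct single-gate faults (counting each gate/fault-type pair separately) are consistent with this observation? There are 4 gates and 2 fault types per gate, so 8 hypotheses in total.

Fault-free: U1=1, U2=1, U3=0, U4=0 → 0. Observed 1.
  U1 stuck-at-0: output 1 ✓
  U1 stuck-at-1: output 0 ✗
  U2 stuck-at-0: output 1 ✓
  U2 stuck-at-1: output 0 ✗
  U3 stuck-at-0: output 0 ✗
  U3 stuck-at-1: output 1 ✓
  U4 stuck-at-0: output 0 ✗
  U4 stuck-at-1: output 1 ✓
Consistent faults: {U1 stuck-at-0, U2 stuck-at-0, U3 stuck-at-1, U4 stuck-at-1} — 4 in all.

4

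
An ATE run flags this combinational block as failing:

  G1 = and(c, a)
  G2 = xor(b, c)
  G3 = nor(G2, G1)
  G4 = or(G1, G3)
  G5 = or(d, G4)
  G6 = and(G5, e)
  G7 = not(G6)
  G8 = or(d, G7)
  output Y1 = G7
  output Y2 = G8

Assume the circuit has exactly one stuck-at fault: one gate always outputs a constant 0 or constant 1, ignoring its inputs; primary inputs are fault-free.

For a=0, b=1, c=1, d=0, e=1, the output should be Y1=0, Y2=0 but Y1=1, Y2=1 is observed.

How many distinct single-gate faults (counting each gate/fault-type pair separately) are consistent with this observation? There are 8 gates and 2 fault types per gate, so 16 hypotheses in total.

6

Fault-free: G1=0, G2=0, G3=1, G4=1, G5=1, G6=1, G7=0, G8=0 → Y1=0, Y2=0. Observed Y1=1, Y2=1.
  G1: none of the 2 fault types match ✗
  G2: stuck-at-1 ✓; others ✗
  G3: stuck-at-0 ✓; others ✗
  G4: stuck-at-0 ✓; others ✗
  G5: stuck-at-0 ✓; others ✗
  G6: stuck-at-0 ✓; others ✗
  G7: stuck-at-1 ✓; others ✗
  G8: none of the 2 fault types match ✗
Consistent faults: {G2 stuck-at-1, G3 stuck-at-0, G4 stuck-at-0, G5 stuck-at-0, G6 stuck-at-0, G7 stuck-at-1} — 6 in all.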